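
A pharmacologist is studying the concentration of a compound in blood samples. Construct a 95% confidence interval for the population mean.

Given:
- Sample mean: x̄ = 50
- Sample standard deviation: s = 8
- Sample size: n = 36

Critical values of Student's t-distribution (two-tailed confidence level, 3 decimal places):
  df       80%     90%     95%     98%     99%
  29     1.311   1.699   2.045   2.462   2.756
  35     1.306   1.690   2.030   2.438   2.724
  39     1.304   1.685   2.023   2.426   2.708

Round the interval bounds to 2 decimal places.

The population standard deviation σ is unknown (only the sample standard deviation s is given), so use a t-interval with df = n - 1 = 36 - 1 = 35.

For 95% confidence with df = 35, t* = 2.030 (from t-table)

Standard error: SE = s/√n = 8/√36 = 1.333333

Margin of error: E = t* × SE = 2.030 × 1.333333 = 2.7067

T-interval: x̄ ± E = 50 ± 2.7067 = (47.2933, 52.7067)

Rounded to 2 decimal places:

(47.29, 52.71)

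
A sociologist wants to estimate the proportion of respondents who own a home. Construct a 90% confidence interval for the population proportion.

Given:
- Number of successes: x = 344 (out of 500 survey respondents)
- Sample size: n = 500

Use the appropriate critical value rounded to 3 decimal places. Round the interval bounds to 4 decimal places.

Sample proportion: p̂ = 344/500 = 0.688000

Check conditions for normal approximation:
  np̂ = 344 ≥ 10 ✓
  n(1-p̂) = 156 ≥ 10 ✓

The sample is large enough, so use a z-interval (normal approximation) for the proportion.

For 90% confidence, z* = 1.645 (from standard normal table)

Standard error: SE = √(p̂(1-p̂)/n) = √(0.688000×0.312000/500) = 0.02071985

Margin of error: E = z* × SE = 1.645 × 0.02071985 = 0.034084

Z-interval: p̂ ± E = 0.688000 ± 0.034084 = (0.653916, 0.722084)

Rounded to 4 decimal places:

(0.6539, 0.7221)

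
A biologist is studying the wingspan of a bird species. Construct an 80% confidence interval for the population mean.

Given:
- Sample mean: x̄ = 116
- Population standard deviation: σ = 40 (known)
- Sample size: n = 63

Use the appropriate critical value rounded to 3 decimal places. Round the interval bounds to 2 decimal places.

The population standard deviation σ is known, so use a z-interval (standard normal critical value).

For 80% confidence, z* = 1.282 (from standard normal table)

Standard error: SE = σ/√n = 40/√63 = 5.039526

Margin of error: E = z* × SE = 1.282 × 5.039526 = 6.4607

Z-interval: x̄ ± E = 116 ± 6.4607 = (109.5393, 122.4607)

Rounded to 2 decimal places:

(109.54, 122.46)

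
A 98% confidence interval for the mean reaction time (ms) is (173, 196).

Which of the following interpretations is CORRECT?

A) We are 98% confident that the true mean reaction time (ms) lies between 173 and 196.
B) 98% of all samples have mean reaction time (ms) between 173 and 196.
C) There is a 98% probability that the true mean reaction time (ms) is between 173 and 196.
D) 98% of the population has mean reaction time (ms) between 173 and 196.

A confidence interval represents our confidence in the procedure, not a probability statement about the parameter.

Key concept: If we repeated this sampling process many times and computed a 98% CI each time, about 98% of those intervals would contain the true population parameter.

For this specific interval (173, 196):
- Midpoint (point estimate): 184.5
- Margin of error: 11.5

The correct interpretation is the one stating confidence that the true parameter lies in the interval — option A.

A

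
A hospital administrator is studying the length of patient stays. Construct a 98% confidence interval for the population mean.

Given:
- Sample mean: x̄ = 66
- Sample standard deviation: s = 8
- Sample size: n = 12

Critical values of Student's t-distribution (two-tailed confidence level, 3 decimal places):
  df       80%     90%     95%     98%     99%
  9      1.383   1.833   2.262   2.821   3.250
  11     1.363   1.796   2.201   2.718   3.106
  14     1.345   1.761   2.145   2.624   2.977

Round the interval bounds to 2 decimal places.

The population standard deviation σ is unknown (only the sample standard deviation s is given), so use a t-interval with df = n - 1 = 12 - 1 = 11.

For 98% confidence with df = 11, t* = 2.718 (from t-table)

Standard error: SE = s/√n = 8/√12 = 2.309401

Margin of error: E = t* × SE = 2.718 × 2.309401 = 6.2770

T-interval: x̄ ± E = 66 ± 6.2770 = (59.7230, 72.2770)

Rounded to 2 decimal places:

(59.72, 72.28)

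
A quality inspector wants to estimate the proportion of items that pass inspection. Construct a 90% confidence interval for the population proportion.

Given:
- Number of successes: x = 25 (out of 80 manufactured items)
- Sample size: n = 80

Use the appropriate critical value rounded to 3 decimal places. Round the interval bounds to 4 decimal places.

Sample proportion: p̂ = 25/80 = 0.312500

Check conditions for normal approximation:
  np̂ = 25 ≥ 10 ✓
  n(1-p̂) = 55 ≥ 10 ✓

The sample is large enough, so use a z-interval (normal approximation) for the proportion.

For 90% confidence, z* = 1.645 (from standard normal table)

Standard error: SE = √(p̂(1-p̂)/n) = √(0.312500×0.687500/80) = 0.05182226

Margin of error: E = z* × SE = 1.645 × 0.05182226 = 0.085248

Z-interval: p̂ ± E = 0.312500 ± 0.085248 = (0.227252, 0.397748)

Rounded to 4 decimal places:

(0.2273, 0.3977)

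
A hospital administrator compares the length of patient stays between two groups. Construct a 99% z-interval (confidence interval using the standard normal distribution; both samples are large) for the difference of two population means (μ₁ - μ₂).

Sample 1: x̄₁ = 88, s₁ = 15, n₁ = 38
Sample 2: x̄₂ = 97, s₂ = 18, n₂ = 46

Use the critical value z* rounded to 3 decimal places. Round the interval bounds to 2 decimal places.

Both samples are large (n₁ = 38 ≥ 30, n₂ = 46 ≥ 30), so a z-interval for the difference of means applies.

Point estimate: x̄₁ - x̄₂ = 88 - 97 = -9

Standard error: SE = √(s₁²/n₁ + s₂²/n₂)
= √(15²/38 + 18²/46)
= √(5.921053 + 7.043478)
= 3.600629

For 99% confidence, z* = 2.576 (from standard normal table)
Margin of error: E = z* × SE = 2.576 × 3.600629 = 9.2752

Z-interval: (x̄₁ - x̄₂) ± E = -9 ± 9.2752 = (-18.2752, 0.2752)

Rounded to 2 decimal places:

(-18.28, 0.28)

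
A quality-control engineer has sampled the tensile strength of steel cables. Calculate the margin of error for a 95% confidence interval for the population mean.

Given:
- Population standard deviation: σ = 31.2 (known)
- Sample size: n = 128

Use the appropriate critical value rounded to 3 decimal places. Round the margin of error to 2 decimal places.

The population standard deviation σ is known, so use the z-interval margin of error formula.

For 95% confidence, z* = 1.96 (from standard normal table)

Margin of error formula for z-interval: E = z* × σ/√n

E = 1.96 × 31.2/√128
  = 1.96 × 2.757716
  = 5.4051

Rounded to 2 decimal places:

5.41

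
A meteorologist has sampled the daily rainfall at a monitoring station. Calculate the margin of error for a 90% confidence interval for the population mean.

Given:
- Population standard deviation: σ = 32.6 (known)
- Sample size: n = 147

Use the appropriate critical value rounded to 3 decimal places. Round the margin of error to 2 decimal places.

The population standard deviation σ is known, so use the z-interval margin of error formula.

For 90% confidence, z* = 1.645 (from standard normal table)

Margin of error formula for z-interval: E = z* × σ/√n

E = 1.645 × 32.6/√147
  = 1.645 × 2.688803
  = 4.4231

Rounded to 2 decimal places:

4.42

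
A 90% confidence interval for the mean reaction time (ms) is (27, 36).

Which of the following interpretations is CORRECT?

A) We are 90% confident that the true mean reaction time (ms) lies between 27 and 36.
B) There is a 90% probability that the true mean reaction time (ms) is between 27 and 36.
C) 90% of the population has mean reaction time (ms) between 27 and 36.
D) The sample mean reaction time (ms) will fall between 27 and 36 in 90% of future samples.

A confidence interval represents our confidence in the procedure, not a probability statement about the parameter.

Key concept: If we repeated this sampling process many times and computed a 90% CI each time, about 90% of those intervals would contain the true population parameter.

For this specific interval (27, 36):
- Midpoint (point estimate): 31.5
- Margin of error: 4.5

The correct interpretation is the one stating confidence that the true parameter lies in the interval — option A.

A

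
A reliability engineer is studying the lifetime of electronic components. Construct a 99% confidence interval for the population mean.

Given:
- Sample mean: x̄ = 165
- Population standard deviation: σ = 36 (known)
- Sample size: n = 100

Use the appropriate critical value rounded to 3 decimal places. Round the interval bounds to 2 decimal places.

The population standard deviation σ is known, so use a z-interval (standard normal critical value).

For 99% confidence, z* = 2.576 (from standard normal table)

Standard error: SE = σ/√n = 36/√100 = 3.600000

Margin of error: E = z* × SE = 2.576 × 3.600000 = 9.2736

Z-interval: x̄ ± E = 165 ± 9.2736 = (155.7264, 174.2736)

Rounded to 2 decimal places:

(155.73, 174.27)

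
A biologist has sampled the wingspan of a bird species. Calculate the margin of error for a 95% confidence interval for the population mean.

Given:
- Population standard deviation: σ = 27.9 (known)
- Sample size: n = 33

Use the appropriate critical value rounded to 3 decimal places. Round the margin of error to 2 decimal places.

The population standard deviation σ is known, so use the z-interval margin of error formula.

For 95% confidence, z* = 1.96 (from standard normal table)

Margin of error formula for z-interval: E = z* × σ/√n

E = 1.96 × 27.9/√33
  = 1.96 × 4.856767
  = 9.5193

Rounded to 2 decimal places:

9.52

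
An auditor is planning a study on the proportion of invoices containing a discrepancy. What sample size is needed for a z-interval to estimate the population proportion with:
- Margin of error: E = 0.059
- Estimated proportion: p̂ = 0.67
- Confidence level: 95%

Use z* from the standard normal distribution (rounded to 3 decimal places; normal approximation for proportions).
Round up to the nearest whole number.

Using z* for proportion z-interval (normal approximation).

For 95% confidence, z* = 1.96 (from standard normal table)

Sample size formula for proportion z-interval: n = z*²p̂(1-p̂)/E²

n = 1.96² × 0.67 × 0.33 / 0.059²
  = 3.8416 × 0.2211 / 0.003481
  = 244.0040

Round up to the nearest whole number: n = 245

245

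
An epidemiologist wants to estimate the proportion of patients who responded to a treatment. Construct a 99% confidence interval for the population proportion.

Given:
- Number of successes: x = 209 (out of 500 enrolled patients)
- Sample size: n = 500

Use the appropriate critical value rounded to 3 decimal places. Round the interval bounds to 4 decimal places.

Sample proportion: p̂ = 209/500 = 0.418000

Check conditions for normal approximation:
  np̂ = 209 ≥ 10 ✓
  n(1-p̂) = 291 ≥ 10 ✓

The sample is large enough, so use a z-interval (normal approximation) for the proportion.

For 99% confidence, z* = 2.576 (from standard normal table)

Standard error: SE = √(p̂(1-p̂)/n) = √(0.418000×0.582000/500) = 0.02205792

Margin of error: E = z* × SE = 2.576 × 0.02205792 = 0.056821

Z-interval: p̂ ± E = 0.418000 ± 0.056821 = (0.361179, 0.474821)

Rounded to 4 decimal places:

(0.3612, 0.4748)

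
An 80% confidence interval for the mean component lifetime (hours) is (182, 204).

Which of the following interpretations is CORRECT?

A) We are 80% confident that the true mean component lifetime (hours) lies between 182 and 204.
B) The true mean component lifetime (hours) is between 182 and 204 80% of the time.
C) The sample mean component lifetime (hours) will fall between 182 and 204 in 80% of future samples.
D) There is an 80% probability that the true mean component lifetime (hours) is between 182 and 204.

A confidence interval represents our confidence in the procedure, not a probability statement about the parameter.

Key concept: If we repeated this sampling process many times and computed an 80% CI each time, about 80% of those intervals would contain the true population parameter.

For this specific interval (182, 204):
- Midpoint (point estimate): 193
- Margin of error: 11

The correct interpretation is the one stating confidence that the true parameter lies in the interval — option A.

A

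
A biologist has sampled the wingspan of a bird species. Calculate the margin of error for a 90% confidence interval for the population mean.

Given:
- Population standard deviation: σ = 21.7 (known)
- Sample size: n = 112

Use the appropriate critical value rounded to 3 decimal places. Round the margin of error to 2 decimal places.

The population standard deviation σ is known, so use the z-interval margin of error formula.

For 90% confidence, z* = 1.645 (from standard normal table)

Margin of error formula for z-interval: E = z* × σ/√n

E = 1.645 × 21.7/√112
  = 1.645 × 2.050457
  = 3.3730

Rounded to 2 decimal places:

3.37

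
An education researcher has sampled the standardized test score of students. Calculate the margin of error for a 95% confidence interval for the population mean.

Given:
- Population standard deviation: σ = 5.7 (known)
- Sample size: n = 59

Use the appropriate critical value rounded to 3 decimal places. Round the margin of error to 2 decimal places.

The population standard deviation σ is known, so use the z-interval margin of error formula.

For 95% confidence, z* = 1.96 (from standard normal table)

Margin of error formula for z-interval: E = z* × σ/√n

E = 1.96 × 5.7/√59
  = 1.96 × 0.742077
  = 1.4545

Rounded to 2 decimal places:

1.45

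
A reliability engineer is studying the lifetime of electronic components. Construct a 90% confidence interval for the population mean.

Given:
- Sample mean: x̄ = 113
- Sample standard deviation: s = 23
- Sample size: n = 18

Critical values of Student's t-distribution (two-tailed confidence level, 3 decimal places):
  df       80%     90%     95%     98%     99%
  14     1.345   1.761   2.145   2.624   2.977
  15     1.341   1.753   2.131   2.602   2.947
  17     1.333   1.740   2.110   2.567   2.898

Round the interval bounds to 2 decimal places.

The population standard deviation σ is unknown (only the sample standard deviation s is given), so use a t-interval with df = n - 1 = 18 - 1 = 17.

For 90% confidence with df = 17, t* = 1.740 (from t-table)

Standard error: SE = s/√n = 23/√18 = 5.421152

Margin of error: E = t* × SE = 1.740 × 5.421152 = 9.4328

T-interval: x̄ ± E = 113 ± 9.4328 = (103.5672, 122.4328)

Rounded to 2 decimal places:

(103.57, 122.43)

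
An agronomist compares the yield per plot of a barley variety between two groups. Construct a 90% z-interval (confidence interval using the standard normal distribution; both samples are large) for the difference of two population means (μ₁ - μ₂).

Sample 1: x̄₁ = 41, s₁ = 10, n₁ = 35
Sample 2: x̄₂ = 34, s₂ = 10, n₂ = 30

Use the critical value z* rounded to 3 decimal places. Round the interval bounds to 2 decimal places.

Both samples are large (n₁ = 35 ≥ 30, n₂ = 30 ≥ 30), so a z-interval for the difference of means applies.

Point estimate: x̄₁ - x̄₂ = 41 - 34 = 7

Standard error: SE = √(s₁²/n₁ + s₂²/n₂)
= √(10²/35 + 10²/30)
= √(2.857143 + 3.333333)
= 2.488067

For 90% confidence, z* = 1.645 (from standard normal table)
Margin of error: E = z* × SE = 1.645 × 2.488067 = 4.0929

Z-interval: (x̄₁ - x̄₂) ± E = 7 ± 4.0929 = (2.9071, 11.0929)

Rounded to 2 decimal places:

(2.91, 11.09)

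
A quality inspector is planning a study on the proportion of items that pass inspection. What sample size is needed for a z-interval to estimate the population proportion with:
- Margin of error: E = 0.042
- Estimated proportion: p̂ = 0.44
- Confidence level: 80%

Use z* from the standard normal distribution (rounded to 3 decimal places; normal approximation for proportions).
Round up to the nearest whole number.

Using z* for proportion z-interval (normal approximation).

For 80% confidence, z* = 1.282 (from standard normal table)

Sample size formula for proportion z-interval: n = z*²p̂(1-p̂)/E²

n = 1.282² × 0.44 × 0.56 / 0.042²
  = 1.643524 × 0.2464 / 0.001764
  = 229.5716

Round up to the nearest whole number: n = 230

230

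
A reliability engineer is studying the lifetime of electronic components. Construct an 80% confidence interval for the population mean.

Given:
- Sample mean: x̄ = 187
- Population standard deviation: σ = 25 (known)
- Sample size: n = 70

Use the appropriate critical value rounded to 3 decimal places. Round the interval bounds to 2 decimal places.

The population standard deviation σ is known, so use a z-interval (standard normal critical value).

For 80% confidence, z* = 1.282 (from standard normal table)

Standard error: SE = σ/√n = 25/√70 = 2.988072

Margin of error: E = z* × SE = 1.282 × 2.988072 = 3.8307

Z-interval: x̄ ± E = 187 ± 3.8307 = (183.1693, 190.8307)

Rounded to 2 decimal places:

(183.17, 190.83)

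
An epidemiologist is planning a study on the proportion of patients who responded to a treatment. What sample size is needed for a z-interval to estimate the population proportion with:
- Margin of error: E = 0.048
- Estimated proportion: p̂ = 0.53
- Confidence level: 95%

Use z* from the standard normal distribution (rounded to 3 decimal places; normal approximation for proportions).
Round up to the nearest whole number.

Using z* for proportion z-interval (normal approximation).

For 95% confidence, z* = 1.96 (from standard normal table)

Sample size formula for proportion z-interval: n = z*²p̂(1-p̂)/E²

n = 1.96² × 0.53 × 0.47 / 0.048²
  = 3.8416 × 0.2491 / 0.002304
  = 415.3397

Round up to the nearest whole number: n = 416

416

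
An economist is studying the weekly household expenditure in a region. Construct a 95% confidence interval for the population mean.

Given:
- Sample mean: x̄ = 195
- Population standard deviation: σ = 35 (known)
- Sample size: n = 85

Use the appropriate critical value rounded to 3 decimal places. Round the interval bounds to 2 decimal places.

The population standard deviation σ is known, so use a z-interval (standard normal critical value).

For 95% confidence, z* = 1.96 (from standard normal table)

Standard error: SE = σ/√n = 35/√85 = 3.796283

Margin of error: E = z* × SE = 1.96 × 3.796283 = 7.4407

Z-interval: x̄ ± E = 195 ± 7.4407 = (187.5593, 202.4407)

Rounded to 2 decimal places:

(187.56, 202.44)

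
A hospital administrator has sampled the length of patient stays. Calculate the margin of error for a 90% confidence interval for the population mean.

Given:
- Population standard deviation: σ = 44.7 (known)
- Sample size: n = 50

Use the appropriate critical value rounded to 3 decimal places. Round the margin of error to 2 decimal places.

The population standard deviation σ is known, so use the z-interval margin of error formula.

For 90% confidence, z* = 1.645 (from standard normal table)

Margin of error formula for z-interval: E = z* × σ/√n

E = 1.645 × 44.7/√50
  = 1.645 × 6.321535
  = 10.3989

Rounded to 2 decimal places:

10.40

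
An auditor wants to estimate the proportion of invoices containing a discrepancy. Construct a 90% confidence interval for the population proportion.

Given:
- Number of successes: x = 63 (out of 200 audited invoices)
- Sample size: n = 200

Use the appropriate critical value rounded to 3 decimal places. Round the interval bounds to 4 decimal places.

Sample proportion: p̂ = 63/200 = 0.315000

Check conditions for normal approximation:
  np̂ = 63 ≥ 10 ✓
  n(1-p̂) = 137 ≥ 10 ✓

The sample is large enough, so use a z-interval (normal approximation) for the proportion.

For 90% confidence, z* = 1.645 (from standard normal table)

Standard error: SE = √(p̂(1-p̂)/n) = √(0.315000×0.685000/200) = 0.03284623

Margin of error: E = z* × SE = 1.645 × 0.03284623 = 0.054032

Z-interval: p̂ ± E = 0.315000 ± 0.054032 = (0.260968, 0.369032)

Rounded to 4 decimal places:

(0.2610, 0.3690)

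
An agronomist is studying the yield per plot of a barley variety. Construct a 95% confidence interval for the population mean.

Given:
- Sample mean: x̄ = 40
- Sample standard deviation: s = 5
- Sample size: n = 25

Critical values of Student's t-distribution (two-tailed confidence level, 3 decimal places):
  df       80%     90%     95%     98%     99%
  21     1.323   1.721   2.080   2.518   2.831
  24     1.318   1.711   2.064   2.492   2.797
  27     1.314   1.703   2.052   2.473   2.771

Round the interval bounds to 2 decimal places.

The population standard deviation σ is unknown (only the sample standard deviation s is given), so use a t-interval with df = n - 1 = 25 - 1 = 24.

For 95% confidence with df = 24, t* = 2.064 (from t-table)

Standard error: SE = s/√n = 5/√25 = 1.000000

Margin of error: E = t* × SE = 2.064 × 1.000000 = 2.0640

T-interval: x̄ ± E = 40 ± 2.0640 = (37.9360, 42.0640)

Rounded to 2 decimal places:

(37.94, 42.06)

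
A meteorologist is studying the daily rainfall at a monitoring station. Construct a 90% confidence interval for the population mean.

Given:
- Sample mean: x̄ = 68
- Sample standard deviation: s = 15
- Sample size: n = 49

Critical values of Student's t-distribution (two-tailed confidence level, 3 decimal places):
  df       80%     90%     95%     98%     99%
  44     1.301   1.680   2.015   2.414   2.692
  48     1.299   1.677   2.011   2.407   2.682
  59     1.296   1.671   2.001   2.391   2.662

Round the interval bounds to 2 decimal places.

The population standard deviation σ is unknown (only the sample standard deviation s is given), so use a t-interval with df = n - 1 = 49 - 1 = 48.

For 90% confidence with df = 48, t* = 1.677 (from t-table)

Standard error: SE = s/√n = 15/√49 = 2.142857

Margin of error: E = t* × SE = 1.677 × 2.142857 = 3.5936

T-interval: x̄ ± E = 68 ± 3.5936 = (64.4064, 71.5936)

Rounded to 2 decimal places:

(64.41, 71.59)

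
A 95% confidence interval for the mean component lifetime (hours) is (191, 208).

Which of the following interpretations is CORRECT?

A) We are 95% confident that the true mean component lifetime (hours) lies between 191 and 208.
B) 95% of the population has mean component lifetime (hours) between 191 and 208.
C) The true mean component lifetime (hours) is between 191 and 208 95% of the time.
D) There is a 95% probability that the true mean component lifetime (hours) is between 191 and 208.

A confidence interval represents our confidence in the procedure, not a probability statement about the parameter.

Key concept: If we repeated this sampling process many times and computed a 95% CI each time, about 95% of those intervals would contain the true population parameter.

For this specific interval (191, 208):
- Midpoint (point estimate): 199.5
- Margin of error: 8.5

The correct interpretation is the one stating confidence that the true parameter lies in the interval — option A.

A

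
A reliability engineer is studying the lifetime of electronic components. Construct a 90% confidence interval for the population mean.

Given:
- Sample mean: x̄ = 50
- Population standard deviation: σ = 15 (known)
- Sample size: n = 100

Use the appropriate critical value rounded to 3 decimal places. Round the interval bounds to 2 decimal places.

The population standard deviation σ is known, so use a z-interval (standard normal critical value).

For 90% confidence, z* = 1.645 (from standard normal table)

Standard error: SE = σ/√n = 15/√100 = 1.500000

Margin of error: E = z* × SE = 1.645 × 1.500000 = 2.4675

Z-interval: x̄ ± E = 50 ± 2.4675 = (47.5325, 52.4675)

Rounded to 2 decimal places:

(47.53, 52.47)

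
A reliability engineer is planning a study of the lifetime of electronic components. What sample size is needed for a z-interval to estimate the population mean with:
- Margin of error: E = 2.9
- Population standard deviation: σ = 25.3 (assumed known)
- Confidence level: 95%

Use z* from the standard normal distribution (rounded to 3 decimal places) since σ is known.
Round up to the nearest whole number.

Using z* since population σ is known (z-interval formula).

For 95% confidence, z* = 1.96 (from standard normal table)

Sample size formula for z-interval: n = (z*σ/E)²

n = (1.96 × 25.3 / 2.9)²
  = (17.099310)²
  = 292.3864

Round up to the nearest whole number: n = 293

293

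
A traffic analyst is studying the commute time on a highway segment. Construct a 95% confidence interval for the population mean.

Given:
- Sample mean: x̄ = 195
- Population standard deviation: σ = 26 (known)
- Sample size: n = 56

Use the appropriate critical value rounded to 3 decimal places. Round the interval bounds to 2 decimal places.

The population standard deviation σ is known, so use a z-interval (standard normal critical value).

For 95% confidence, z* = 1.96 (from standard normal table)

Standard error: SE = σ/√n = 26/√56 = 3.474396

Margin of error: E = z* × SE = 1.96 × 3.474396 = 6.8098

Z-interval: x̄ ± E = 195 ± 6.8098 = (188.1902, 201.8098)

Rounded to 2 decimal places:

(188.19, 201.81)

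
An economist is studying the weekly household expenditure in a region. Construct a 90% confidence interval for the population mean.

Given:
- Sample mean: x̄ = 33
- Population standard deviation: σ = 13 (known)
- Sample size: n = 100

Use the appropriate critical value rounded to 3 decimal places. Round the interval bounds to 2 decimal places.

The population standard deviation σ is known, so use a z-interval (standard normal critical value).

For 90% confidence, z* = 1.645 (from standard normal table)

Standard error: SE = σ/√n = 13/√100 = 1.300000

Margin of error: E = z* × SE = 1.645 × 1.300000 = 2.1385

Z-interval: x̄ ± E = 33 ± 2.1385 = (30.8615, 35.1385)

Rounded to 2 decimal places:

(30.86, 35.14)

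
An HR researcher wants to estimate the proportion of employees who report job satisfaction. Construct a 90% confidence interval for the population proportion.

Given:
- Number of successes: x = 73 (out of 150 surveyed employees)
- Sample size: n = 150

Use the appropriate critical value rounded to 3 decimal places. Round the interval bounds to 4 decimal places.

Sample proportion: p̂ = 73/150 = 0.486667

Check conditions for normal approximation:
  np̂ = 73 ≥ 10 ✓
  n(1-p̂) = 77 ≥ 10 ✓

The sample is large enough, so use a z-interval (normal approximation) for the proportion.

For 90% confidence, z* = 1.645 (from standard normal table)

Standard error: SE = √(p̂(1-p̂)/n) = √(0.486667×0.513333/150) = 0.04081031

Margin of error: E = z* × SE = 1.645 × 0.04081031 = 0.067133

Z-interval: p̂ ± E = 0.486667 ± 0.067133 = (0.419534, 0.553800)

Rounded to 4 decimal places:

(0.4195, 0.5538)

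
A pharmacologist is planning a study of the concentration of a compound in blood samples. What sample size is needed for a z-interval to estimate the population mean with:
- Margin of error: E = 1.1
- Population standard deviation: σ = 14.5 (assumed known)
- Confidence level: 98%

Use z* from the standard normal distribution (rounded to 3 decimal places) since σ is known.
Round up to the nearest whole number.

Using z* since population σ is known (z-interval formula).

For 98% confidence, z* = 2.326 (from standard normal table)

Sample size formula for z-interval: n = (z*σ/E)²

n = (2.326 × 14.5 / 1.1)²
  = (30.660909)²
  = 940.0913

Round up to the nearest whole number: n = 941

941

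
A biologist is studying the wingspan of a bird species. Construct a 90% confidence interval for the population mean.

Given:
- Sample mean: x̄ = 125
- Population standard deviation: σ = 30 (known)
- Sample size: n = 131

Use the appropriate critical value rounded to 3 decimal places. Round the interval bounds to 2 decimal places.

The population standard deviation σ is known, so use a z-interval (standard normal critical value).

For 90% confidence, z* = 1.645 (from standard normal table)

Standard error: SE = σ/√n = 30/√131 = 2.621112

Margin of error: E = z* × SE = 1.645 × 2.621112 = 4.3117

Z-interval: x̄ ± E = 125 ± 4.3117 = (120.6883, 129.3117)

Rounded to 2 decimal places:

(120.69, 129.31)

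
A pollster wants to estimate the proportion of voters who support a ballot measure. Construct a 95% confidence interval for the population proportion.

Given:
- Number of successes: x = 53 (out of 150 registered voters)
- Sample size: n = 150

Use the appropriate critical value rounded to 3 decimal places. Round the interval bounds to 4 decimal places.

Sample proportion: p̂ = 53/150 = 0.353333

Check conditions for normal approximation:
  np̂ = 53 ≥ 10 ✓
  n(1-p̂) = 97 ≥ 10 ✓

The sample is large enough, so use a z-interval (normal approximation) for the proportion.

For 95% confidence, z* = 1.96 (from standard normal table)

Standard error: SE = √(p̂(1-p̂)/n) = √(0.353333×0.646667/150) = 0.03902895

Margin of error: E = z* × SE = 1.96 × 0.03902895 = 0.076497

Z-interval: p̂ ± E = 0.353333 ± 0.076497 = (0.276837, 0.429830)

Rounded to 4 decimal places:

(0.2768, 0.4298)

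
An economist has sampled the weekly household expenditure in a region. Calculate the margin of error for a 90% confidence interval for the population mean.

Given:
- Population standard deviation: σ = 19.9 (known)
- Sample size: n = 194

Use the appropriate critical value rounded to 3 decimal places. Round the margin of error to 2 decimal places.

The population standard deviation σ is known, so use the z-interval margin of error formula.

For 90% confidence, z* = 1.645 (from standard normal table)

Margin of error formula for z-interval: E = z* × σ/√n

E = 1.645 × 19.9/√194
  = 1.645 × 1.428737
  = 2.3503

Rounded to 2 decimal places:

2.35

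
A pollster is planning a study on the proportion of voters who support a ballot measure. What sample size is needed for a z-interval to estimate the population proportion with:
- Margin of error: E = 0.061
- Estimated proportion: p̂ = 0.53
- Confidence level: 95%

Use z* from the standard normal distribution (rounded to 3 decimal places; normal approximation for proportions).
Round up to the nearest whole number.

Using z* for proportion z-interval (normal approximation).

For 95% confidence, z* = 1.96 (from standard normal table)

Sample size formula for proportion z-interval: n = z*²p̂(1-p̂)/E²

n = 1.96² × 0.53 × 0.47 / 0.061²
  = 3.8416 × 0.2491 / 0.003721
  = 257.1735

Round up to the nearest whole number: n = 258

258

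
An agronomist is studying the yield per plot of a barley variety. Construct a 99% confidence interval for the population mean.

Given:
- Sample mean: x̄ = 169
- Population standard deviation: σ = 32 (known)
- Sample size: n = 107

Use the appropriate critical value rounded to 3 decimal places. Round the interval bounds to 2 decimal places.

The population standard deviation σ is known, so use a z-interval (standard normal critical value).

For 99% confidence, z* = 2.576 (from standard normal table)

Standard error: SE = σ/√n = 32/√107 = 3.093557

Margin of error: E = z* × SE = 2.576 × 3.093557 = 7.9690

Z-interval: x̄ ± E = 169 ± 7.9690 = (161.0310, 176.9690)

Rounded to 2 decimal places:

(161.03, 176.97)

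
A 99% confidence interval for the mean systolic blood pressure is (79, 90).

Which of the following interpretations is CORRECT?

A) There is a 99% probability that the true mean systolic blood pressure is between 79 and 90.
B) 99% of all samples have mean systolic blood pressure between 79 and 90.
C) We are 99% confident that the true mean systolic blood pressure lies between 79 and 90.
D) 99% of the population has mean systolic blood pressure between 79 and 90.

A confidence interval represents our confidence in the procedure, not a probability statement about the parameter.

Key concept: If we repeated this sampling process many times and computed a 99% CI each time, about 99% of those intervals would contain the true population parameter.

For this specific interval (79, 90):
- Midpoint (point estimate): 84.5
- Margin of error: 5.5

The correct interpretation is the one stating confidence that the true parameter lies in the interval — option C.

C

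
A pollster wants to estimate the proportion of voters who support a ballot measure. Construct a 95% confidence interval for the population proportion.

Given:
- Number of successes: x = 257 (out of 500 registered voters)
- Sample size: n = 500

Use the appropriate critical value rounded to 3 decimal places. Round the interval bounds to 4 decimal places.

Sample proportion: p̂ = 257/500 = 0.514000

Check conditions for normal approximation:
  np̂ = 257 ≥ 10 ✓
  n(1-p̂) = 243 ≥ 10 ✓

The sample is large enough, so use a z-interval (normal approximation) for the proportion.

For 95% confidence, z* = 1.96 (from standard normal table)

Standard error: SE = √(p̂(1-p̂)/n) = √(0.514000×0.486000/500) = 0.02235191

Margin of error: E = z* × SE = 1.96 × 0.02235191 = 0.043810

Z-interval: p̂ ± E = 0.514000 ± 0.043810 = (0.470190, 0.557810)

Rounded to 4 decimal places:

(0.4702, 0.5578)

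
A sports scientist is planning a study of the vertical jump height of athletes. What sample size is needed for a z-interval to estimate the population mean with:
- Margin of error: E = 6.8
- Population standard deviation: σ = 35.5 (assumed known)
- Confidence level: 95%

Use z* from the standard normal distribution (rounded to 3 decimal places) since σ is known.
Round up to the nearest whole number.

Using z* since population σ is known (z-interval formula).

For 95% confidence, z* = 1.96 (from standard normal table)

Sample size formula for z-interval: n = (z*σ/E)²

n = (1.96 × 35.5 / 6.8)²
  = (10.232353)²
  = 104.7010

Round up to the nearest whole number: n = 105

105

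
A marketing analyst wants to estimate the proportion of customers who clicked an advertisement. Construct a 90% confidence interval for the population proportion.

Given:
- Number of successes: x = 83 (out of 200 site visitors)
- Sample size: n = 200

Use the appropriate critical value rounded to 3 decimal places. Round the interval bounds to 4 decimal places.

Sample proportion: p̂ = 83/200 = 0.415000

Check conditions for normal approximation:
  np̂ = 83 ≥ 10 ✓
  n(1-p̂) = 117 ≥ 10 ✓

The sample is large enough, so use a z-interval (normal approximation) for the proportion.

For 90% confidence, z* = 1.645 (from standard normal table)

Standard error: SE = √(p̂(1-p̂)/n) = √(0.415000×0.585000/200) = 0.03484071

Margin of error: E = z* × SE = 1.645 × 0.03484071 = 0.057313

Z-interval: p̂ ± E = 0.415000 ± 0.057313 = (0.357687, 0.472313)

Rounded to 4 decimal places:

(0.3577, 0.4723)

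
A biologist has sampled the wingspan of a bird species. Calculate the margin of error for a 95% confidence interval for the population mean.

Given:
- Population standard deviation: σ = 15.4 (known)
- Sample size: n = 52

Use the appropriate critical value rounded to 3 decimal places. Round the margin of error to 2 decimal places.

The population standard deviation σ is known, so use the z-interval margin of error formula.

For 95% confidence, z* = 1.96 (from standard normal table)

Margin of error formula for z-interval: E = z* × σ/√n

E = 1.96 × 15.4/√52
  = 1.96 × 2.135596
  = 4.1858

Rounded to 2 decimal places:

4.19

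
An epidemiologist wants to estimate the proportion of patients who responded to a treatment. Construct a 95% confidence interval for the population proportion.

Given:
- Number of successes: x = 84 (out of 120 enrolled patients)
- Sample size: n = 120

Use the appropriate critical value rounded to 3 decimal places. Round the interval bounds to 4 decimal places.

Sample proportion: p̂ = 84/120 = 0.700000

Check conditions for normal approximation:
  np̂ = 84 ≥ 10 ✓
  n(1-p̂) = 36 ≥ 10 ✓

The sample is large enough, so use a z-interval (normal approximation) for the proportion.

For 95% confidence, z* = 1.96 (from standard normal table)

Standard error: SE = √(p̂(1-p̂)/n) = √(0.700000×0.300000/120) = 0.04183300

Margin of error: E = z* × SE = 1.96 × 0.04183300 = 0.081993

Z-interval: p̂ ± E = 0.700000 ± 0.081993 = (0.618007, 0.781993)

Rounded to 4 decimal places:

(0.6180, 0.7820)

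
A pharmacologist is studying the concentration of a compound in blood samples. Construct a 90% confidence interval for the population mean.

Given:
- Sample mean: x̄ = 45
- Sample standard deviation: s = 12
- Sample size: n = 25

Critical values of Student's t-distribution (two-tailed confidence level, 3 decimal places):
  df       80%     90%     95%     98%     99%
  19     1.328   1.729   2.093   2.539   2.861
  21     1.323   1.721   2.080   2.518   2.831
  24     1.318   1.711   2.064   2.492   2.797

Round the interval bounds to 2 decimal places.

The population standard deviation σ is unknown (only the sample standard deviation s is given), so use a t-interval with df = n - 1 = 25 - 1 = 24.

For 90% confidence with df = 24, t* = 1.711 (from t-table)

Standard error: SE = s/√n = 12/√25 = 2.400000

Margin of error: E = t* × SE = 1.711 × 2.400000 = 4.1064

T-interval: x̄ ± E = 45 ± 4.1064 = (40.8936, 49.1064)

Rounded to 2 decimal places:

(40.89, 49.11)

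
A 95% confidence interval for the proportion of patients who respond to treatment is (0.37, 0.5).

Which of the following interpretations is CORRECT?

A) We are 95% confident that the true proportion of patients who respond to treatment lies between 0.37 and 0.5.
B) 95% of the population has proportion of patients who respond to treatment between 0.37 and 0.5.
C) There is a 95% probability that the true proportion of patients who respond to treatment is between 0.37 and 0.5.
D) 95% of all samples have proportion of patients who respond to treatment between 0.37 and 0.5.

A confidence interval represents our confidence in the procedure, not a probability statement about the parameter.

Key concept: If we repeated this sampling process many times and computed a 95% CI each time, about 95% of those intervals would contain the true population parameter.

For this specific interval (0.37, 0.5):
- Midpoint (point estimate): 0.435
- Margin of error: 0.065

The correct interpretation is the one stating confidence that the true parameter lies in the interval — option A.

A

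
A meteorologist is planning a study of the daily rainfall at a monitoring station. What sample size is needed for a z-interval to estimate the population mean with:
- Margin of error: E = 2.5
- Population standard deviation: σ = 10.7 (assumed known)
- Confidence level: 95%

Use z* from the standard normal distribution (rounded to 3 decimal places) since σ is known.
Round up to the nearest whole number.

Using z* since population σ is known (z-interval formula).

For 95% confidence, z* = 1.96 (from standard normal table)

Sample size formula for z-interval: n = (z*σ/E)²

n = (1.96 × 10.7 / 2.5)²
  = (8.388800)²
  = 70.3720

Round up to the nearest whole number: n = 71

71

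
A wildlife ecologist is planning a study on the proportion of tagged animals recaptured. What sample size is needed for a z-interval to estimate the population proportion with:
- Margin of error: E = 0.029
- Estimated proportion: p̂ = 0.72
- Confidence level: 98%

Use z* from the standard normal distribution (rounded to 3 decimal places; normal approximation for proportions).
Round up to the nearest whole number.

Using z* for proportion z-interval (normal approximation).

For 98% confidence, z* = 2.326 (from standard normal table)

Sample size formula for proportion z-interval: n = z*²p̂(1-p̂)/E²

n = 2.326² × 0.72 × 0.28 / 0.029²
  = 5.410276 × 0.2016 / 0.000841
  = 1296.9223

Round up to the nearest whole number: n = 1297

1297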